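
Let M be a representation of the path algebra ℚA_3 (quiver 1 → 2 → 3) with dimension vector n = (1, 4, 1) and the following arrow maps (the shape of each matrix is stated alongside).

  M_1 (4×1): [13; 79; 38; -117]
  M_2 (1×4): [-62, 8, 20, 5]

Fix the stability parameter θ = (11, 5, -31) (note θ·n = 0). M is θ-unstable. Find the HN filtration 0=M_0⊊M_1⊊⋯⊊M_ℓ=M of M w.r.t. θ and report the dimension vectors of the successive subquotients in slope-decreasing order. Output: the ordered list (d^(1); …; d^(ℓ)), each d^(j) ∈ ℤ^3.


Interval decomposition of M: I[1,3], I[2,2]^3.
HN type (ℓ=2): μ^(1)=5; μ^(2)=-5

((0, 3, 0); (1, 1, 1))


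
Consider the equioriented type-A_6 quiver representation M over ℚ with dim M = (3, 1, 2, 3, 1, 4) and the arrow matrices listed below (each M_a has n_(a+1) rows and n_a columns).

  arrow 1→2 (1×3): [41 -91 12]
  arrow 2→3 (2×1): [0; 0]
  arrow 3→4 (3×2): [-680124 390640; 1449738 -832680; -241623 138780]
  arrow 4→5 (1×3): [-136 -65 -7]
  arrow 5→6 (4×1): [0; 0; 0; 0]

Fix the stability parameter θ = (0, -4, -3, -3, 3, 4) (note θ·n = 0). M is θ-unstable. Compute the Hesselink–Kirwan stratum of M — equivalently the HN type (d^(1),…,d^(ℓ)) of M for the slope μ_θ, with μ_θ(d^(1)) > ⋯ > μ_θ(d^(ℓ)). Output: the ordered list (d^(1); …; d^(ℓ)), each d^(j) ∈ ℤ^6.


Interval decomposition of M: I[1,1]^2, I[1,2], I[3,3], I[3,5], I[4,4]^2, I[6,6]^4.
HN type (ℓ=5): μ^(1)=4; μ^(2)=3; μ^(3)=0; μ^(4)=-2; μ^(5)=-3

((0, 0, 0, 0, 0, 4); (0, 0, 0, 0, 1, 0); (2, 0, 0, 0, 0, 0); (1, 1, 0, 0, 0, 0); (0, 0, 2, 3, 0, 0))


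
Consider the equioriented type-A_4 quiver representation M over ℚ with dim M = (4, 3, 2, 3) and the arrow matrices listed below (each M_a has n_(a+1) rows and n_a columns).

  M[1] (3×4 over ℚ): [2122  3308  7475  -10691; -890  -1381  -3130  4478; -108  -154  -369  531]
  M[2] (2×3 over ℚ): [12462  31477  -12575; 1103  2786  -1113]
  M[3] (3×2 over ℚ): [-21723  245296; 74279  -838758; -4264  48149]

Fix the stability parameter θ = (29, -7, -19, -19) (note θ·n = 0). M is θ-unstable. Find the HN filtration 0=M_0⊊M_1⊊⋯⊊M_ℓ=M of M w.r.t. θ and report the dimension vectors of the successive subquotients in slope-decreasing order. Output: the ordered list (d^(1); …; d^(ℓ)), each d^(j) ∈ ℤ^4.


Interval decomposition of M: I[1,1], I[1,2], I[1,4]^2, I[4,4].
HN type (ℓ=4): μ^(1)=29; μ^(2)=11; μ^(3)=-4; μ^(4)=-19

((1, 0, 0, 0); (1, 1, 0, 0); (2, 2, 2, 2); (0, 0, 0, 1))


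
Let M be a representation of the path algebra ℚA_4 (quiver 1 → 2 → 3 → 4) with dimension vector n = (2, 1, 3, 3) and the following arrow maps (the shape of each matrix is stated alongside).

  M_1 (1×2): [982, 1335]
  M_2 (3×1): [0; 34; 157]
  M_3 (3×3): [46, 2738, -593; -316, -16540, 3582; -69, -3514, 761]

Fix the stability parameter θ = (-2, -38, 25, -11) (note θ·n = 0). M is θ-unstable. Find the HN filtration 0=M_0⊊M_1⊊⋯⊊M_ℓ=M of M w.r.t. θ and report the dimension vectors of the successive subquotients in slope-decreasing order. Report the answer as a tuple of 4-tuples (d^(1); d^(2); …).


Interval decomposition of M: I[1,1], I[1,4], I[3,3], I[3,4], I[4,4].
HN type (ℓ=5): μ^(1)=25; μ^(2)=7; μ^(3)=-2; μ^(4)=-11; μ^(5)=-20

((0, 0, 1, 0); (0, 0, 2, 2); (1, 0, 0, 0); (0, 0, 0, 1); (1, 1, 0, 0))


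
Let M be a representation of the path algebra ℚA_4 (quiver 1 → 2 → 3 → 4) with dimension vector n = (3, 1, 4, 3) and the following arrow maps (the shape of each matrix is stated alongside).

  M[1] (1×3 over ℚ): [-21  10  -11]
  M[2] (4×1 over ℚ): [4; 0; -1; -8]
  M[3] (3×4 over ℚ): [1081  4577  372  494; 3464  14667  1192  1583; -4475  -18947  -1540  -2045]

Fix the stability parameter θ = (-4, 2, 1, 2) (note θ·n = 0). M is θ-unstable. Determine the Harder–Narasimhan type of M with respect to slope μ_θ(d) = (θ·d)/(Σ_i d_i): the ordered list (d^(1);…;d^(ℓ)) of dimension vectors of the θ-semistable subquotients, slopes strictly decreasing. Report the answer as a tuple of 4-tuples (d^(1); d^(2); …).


Interval decomposition of M: I[1,1]^2, I[1,3], I[3,4]^3.
HN type (ℓ=4): μ^(1)=2; μ^(2)=3/2; μ^(3)=1; μ^(4)=-4

((0, 0, 0, 3); (0, 1, 1, 0); (0, 0, 3, 0); (3, 0, 0, 0))


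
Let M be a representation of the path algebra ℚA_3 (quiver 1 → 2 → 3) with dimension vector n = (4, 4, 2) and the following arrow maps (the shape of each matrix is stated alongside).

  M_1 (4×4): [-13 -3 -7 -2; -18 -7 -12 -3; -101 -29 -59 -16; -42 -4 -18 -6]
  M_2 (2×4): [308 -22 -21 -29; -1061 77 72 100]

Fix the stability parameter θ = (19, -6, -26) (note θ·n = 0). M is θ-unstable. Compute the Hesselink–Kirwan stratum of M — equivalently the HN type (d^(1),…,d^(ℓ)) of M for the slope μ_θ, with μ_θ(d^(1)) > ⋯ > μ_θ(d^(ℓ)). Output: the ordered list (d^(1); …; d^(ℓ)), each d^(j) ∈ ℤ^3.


Barcode: M ≅ I[1,1]^2, I[1,3]^2, I[2,2]^2. HN layers by μ_θ (3 steps, strictly decreasing):
  μ^(1)=19; μ^(2)=-13/3; μ^(3)=-6

((2, 0, 0); (2, 2, 2); (0, 2, 0))


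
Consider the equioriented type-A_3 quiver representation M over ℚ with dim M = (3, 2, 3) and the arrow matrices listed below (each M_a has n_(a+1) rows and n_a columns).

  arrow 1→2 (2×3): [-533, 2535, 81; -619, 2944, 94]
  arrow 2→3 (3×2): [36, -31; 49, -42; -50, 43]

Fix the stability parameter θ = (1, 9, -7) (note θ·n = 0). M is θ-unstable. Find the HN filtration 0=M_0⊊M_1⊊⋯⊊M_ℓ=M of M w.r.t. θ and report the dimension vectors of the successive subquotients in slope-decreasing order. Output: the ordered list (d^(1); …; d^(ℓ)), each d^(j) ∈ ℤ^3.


Via rank(M_{q-1}∘⋯∘M_p): M ≅ I[1,1], I[1,3]^2, I[3,3].
μ_θ-semistable layers: μ^(1)=1; μ^(2)=-7

((3, 2, 2); (0, 0, 1))


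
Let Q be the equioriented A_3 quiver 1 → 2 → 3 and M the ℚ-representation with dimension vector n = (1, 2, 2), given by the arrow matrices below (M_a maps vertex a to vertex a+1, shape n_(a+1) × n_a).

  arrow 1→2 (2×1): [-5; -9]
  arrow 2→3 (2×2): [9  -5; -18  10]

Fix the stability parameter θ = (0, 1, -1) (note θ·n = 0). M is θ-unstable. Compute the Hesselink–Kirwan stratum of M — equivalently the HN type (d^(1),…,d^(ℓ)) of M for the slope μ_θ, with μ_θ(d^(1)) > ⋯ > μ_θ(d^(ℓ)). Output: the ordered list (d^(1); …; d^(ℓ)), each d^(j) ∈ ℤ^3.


Via rank(M_{q-1}∘⋯∘M_p): M ≅ I[1,2], I[2,3], I[3,3].
μ_θ-semistable layers: μ^(1)=1; μ^(2)=0; μ^(3)=-1

((0, 1, 0); (1, 1, 1); (0, 0, 1))


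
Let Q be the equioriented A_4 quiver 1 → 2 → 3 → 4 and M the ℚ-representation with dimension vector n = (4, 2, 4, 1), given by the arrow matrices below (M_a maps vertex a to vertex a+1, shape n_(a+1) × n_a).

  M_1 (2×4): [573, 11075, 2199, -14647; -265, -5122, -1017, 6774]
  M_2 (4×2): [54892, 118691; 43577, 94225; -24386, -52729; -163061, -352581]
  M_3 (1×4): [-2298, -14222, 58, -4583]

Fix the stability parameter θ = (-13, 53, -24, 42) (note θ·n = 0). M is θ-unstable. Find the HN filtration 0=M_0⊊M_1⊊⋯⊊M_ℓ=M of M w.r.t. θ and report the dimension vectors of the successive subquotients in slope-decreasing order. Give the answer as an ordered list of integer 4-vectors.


Barcode: M ≅ I[1,1]^2, I[1,3], I[1,4], I[3,3]^2. HN layers by μ_θ (4 steps, strictly decreasing):
  μ^(1)=42; μ^(2)=29/2; μ^(3)=-13; μ^(4)=-24

((0, 0, 0, 1); (0, 2, 2, 0); (4, 0, 0, 0); (0, 0, 2, 0))


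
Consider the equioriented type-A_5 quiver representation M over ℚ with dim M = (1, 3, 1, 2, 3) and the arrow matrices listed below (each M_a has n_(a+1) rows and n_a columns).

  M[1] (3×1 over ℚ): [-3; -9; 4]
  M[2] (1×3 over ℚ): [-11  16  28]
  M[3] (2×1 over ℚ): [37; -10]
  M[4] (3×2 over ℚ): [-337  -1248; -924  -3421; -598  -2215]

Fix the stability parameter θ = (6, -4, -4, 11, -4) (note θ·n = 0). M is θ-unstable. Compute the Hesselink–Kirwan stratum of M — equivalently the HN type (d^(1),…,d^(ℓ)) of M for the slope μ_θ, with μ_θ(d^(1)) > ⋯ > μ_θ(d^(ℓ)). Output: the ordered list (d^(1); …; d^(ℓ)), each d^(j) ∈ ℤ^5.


Interval decomposition of M: I[1,5], I[2,2]^2, I[4,5], I[5,5].
HN type (ℓ=3): μ^(1)=7/2; μ^(2)=-2/3; μ^(3)=-4

((0, 0, 0, 2, 2); (1, 1, 1, 0, 0); (0, 2, 0, 0, 1))


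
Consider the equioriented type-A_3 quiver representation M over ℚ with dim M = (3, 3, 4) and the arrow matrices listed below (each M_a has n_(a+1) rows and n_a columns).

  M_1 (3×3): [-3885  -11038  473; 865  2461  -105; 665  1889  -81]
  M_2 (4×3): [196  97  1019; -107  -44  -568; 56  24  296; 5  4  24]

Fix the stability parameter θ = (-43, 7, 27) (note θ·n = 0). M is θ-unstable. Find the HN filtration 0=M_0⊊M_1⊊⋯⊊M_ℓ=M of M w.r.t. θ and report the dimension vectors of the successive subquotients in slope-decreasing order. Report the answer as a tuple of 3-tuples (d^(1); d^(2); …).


Via rank(M_{q-1}∘⋯∘M_p): M ≅ I[1,1], I[1,2], I[1,3], I[2,3], I[3,3]^2.
μ_θ-semistable layers: μ^(1)=27; μ^(2)=7; μ^(3)=-43

((0, 0, 4); (0, 3, 0); (3, 0, 0))


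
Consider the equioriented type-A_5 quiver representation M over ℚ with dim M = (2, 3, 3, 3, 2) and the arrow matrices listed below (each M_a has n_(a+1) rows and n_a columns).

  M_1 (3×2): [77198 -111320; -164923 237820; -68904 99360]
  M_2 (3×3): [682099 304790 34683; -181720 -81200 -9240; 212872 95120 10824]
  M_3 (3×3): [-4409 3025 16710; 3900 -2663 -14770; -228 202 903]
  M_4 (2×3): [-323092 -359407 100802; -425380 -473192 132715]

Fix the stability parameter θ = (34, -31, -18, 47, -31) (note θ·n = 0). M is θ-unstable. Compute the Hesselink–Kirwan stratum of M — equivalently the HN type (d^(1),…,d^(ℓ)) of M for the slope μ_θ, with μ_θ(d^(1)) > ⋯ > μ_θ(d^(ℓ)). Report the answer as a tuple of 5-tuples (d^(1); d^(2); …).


Barcode: M ≅ I[1,1], I[1,2], I[2,2], I[2,4], I[3,5]^2. HN layers by μ_θ (6 steps, strictly decreasing):
  μ^(1)=47; μ^(2)=34; μ^(3)=8; μ^(4)=3/2; μ^(5)=-18; μ^(6)=-31

((0, 0, 0, 1, 0); (1, 0, 0, 0, 0); (0, 0, 0, 2, 2); (1, 1, 0, 0, 0); (0, 0, 3, 0, 0); (0, 2, 0, 0, 0))


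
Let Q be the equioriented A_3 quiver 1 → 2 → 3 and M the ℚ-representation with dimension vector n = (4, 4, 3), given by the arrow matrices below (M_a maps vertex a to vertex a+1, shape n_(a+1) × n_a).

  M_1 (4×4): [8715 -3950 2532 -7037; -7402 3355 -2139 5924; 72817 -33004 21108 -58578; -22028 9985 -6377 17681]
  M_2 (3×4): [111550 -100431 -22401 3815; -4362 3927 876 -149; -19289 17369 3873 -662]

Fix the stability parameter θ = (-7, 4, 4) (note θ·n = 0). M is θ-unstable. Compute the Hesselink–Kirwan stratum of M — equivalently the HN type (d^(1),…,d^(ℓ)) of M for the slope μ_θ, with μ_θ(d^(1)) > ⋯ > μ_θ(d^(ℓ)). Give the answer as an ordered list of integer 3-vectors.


Barcode: M ≅ I[1,2], I[1,3]^3. HN layers by μ_θ (2 steps, strictly decreasing):
  μ^(1)=4; μ^(2)=-7

((0, 4, 3); (4, 0, 0))


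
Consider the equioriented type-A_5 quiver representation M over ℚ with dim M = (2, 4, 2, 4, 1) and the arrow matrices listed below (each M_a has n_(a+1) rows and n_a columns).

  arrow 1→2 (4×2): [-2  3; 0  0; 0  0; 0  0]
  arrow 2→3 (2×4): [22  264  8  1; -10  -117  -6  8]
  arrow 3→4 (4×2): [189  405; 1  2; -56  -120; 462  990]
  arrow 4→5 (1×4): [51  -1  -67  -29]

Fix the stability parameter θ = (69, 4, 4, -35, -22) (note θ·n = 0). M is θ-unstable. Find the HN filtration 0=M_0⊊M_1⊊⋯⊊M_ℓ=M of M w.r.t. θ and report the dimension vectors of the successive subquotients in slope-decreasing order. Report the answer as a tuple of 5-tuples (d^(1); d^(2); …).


Barcode: M ≅ I[1,1], I[1,5], I[2,2]^2, I[2,4], I[4,4]^2. HN layers by μ_θ (4 steps, strictly decreasing):
  μ^(1)=69; μ^(2)=4; μ^(3)=-9; μ^(4)=-35

((1, 0, 0, 0, 0); (1, 3, 1, 1, 1); (0, 1, 1, 1, 0); (0, 0, 0, 2, 0))


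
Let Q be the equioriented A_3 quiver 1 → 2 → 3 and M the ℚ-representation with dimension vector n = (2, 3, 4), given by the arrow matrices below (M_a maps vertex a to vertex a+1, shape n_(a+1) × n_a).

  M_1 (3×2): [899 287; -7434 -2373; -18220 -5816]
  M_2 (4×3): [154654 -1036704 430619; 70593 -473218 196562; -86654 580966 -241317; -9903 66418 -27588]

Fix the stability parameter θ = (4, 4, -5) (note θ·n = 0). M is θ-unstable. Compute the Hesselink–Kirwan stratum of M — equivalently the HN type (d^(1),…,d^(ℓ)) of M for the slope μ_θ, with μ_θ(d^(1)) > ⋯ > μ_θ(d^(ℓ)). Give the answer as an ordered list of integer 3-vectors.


Interval decomposition of M: I[1,3]^2, I[2,3], I[3,3].
HN type (ℓ=3): μ^(1)=1; μ^(2)=-1/2; μ^(3)=-5

((2, 2, 2); (0, 1, 1); (0, 0, 1))


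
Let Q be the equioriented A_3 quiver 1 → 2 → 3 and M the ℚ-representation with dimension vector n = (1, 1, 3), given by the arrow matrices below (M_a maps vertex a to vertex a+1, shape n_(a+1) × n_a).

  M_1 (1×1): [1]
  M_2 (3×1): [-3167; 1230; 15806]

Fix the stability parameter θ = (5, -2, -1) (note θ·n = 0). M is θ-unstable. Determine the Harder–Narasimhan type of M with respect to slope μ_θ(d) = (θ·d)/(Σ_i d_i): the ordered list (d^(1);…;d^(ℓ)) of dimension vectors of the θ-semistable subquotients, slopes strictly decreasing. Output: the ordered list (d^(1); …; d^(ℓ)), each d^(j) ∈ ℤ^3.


Barcode: M ≅ I[1,3], I[3,3]^2. HN layers by μ_θ (2 steps, strictly decreasing):
  μ^(1)=2/3; μ^(2)=-1

((1, 1, 1); (0, 0, 2))


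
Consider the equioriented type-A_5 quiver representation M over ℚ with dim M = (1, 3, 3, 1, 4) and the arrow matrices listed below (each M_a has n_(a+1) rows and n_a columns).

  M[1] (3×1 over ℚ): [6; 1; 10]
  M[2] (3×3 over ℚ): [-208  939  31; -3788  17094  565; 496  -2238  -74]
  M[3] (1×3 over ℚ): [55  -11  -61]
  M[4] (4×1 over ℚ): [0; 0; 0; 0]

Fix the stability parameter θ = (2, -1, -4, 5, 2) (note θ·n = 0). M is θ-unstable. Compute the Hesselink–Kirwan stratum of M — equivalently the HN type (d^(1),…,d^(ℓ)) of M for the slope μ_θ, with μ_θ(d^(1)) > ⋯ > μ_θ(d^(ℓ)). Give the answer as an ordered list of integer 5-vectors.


Via rank(M_{q-1}∘⋯∘M_p): M ≅ I[1,4], I[2,2], I[2,3], I[3,3], I[5,5]^4.
μ_θ-semistable layers: μ^(1)=5; μ^(2)=2; μ^(3)=-1; μ^(4)=-5/2; μ^(5)=-4

((0, 0, 0, 1, 0); (0, 0, 0, 0, 4); (1, 2, 1, 0, 0); (0, 1, 1, 0, 0); (0, 0, 1, 0, 0))


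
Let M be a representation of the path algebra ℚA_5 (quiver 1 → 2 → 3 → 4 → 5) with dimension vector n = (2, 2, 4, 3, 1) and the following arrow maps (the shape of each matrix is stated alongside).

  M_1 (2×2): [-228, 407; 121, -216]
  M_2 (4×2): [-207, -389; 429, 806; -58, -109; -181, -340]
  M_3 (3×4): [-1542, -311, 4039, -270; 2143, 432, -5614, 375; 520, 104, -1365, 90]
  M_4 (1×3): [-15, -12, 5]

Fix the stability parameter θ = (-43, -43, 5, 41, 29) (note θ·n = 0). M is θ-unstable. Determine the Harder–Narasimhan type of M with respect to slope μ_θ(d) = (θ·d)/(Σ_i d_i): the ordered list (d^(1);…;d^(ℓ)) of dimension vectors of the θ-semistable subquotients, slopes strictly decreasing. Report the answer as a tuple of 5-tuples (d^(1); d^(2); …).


Interval decomposition of M: I[1,4], I[1,5], I[3,3], I[3,4].
HN type (ℓ=4): μ^(1)=41; μ^(2)=35; μ^(3)=5; μ^(4)=-43

((0, 0, 0, 2, 0); (0, 0, 0, 1, 1); (0, 0, 4, 0, 0); (2, 2, 0, 0, 0))


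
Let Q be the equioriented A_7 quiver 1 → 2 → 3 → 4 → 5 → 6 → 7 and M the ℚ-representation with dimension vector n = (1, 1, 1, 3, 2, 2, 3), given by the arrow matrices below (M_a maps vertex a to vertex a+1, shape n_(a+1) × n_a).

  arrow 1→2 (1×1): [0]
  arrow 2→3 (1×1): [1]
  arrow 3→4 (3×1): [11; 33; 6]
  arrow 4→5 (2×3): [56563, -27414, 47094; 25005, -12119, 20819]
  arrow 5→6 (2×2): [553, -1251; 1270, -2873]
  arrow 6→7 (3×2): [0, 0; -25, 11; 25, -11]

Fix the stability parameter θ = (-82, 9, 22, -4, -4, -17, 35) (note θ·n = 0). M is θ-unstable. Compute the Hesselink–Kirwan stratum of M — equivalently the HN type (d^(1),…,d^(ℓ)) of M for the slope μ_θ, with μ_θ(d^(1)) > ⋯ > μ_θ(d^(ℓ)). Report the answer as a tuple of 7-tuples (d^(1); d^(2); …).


Barcode: M ≅ I[1,1], I[2,7], I[4,4], I[4,6], I[7,7]^2. HN layers by μ_θ (5 steps, strictly decreasing):
  μ^(1)=35; μ^(2)=6/5; μ^(3)=-4; μ^(4)=-25/3; μ^(5)=-82

((0, 0, 0, 0, 0, 0, 3); (0, 1, 1, 1, 1, 1, 0); (0, 0, 0, 1, 0, 0, 0); (0, 0, 0, 1, 1, 1, 0); (1, 0, 0, 0, 0, 0, 0))


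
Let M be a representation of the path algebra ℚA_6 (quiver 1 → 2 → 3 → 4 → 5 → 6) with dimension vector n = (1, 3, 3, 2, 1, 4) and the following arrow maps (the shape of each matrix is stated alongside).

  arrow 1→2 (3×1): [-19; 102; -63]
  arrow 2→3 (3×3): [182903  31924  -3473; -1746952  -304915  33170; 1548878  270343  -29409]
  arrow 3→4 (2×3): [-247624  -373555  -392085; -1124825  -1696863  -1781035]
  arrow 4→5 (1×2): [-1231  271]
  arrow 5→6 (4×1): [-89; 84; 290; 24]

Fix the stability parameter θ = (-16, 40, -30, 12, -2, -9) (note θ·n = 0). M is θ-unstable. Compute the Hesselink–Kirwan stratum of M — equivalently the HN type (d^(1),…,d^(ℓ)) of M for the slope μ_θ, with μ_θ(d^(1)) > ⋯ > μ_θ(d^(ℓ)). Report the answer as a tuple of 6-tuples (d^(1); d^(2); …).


Via rank(M_{q-1}∘⋯∘M_p): M ≅ I[1,6], I[2,3], I[2,4], I[6,6]^3.
μ_θ-semistable layers: μ^(1)=12; μ^(2)=5; μ^(3)=11/5; μ^(4)=-9; μ^(5)=-16

((0, 0, 0, 1, 0, 0); (0, 2, 2, 0, 0, 0); (0, 1, 1, 1, 1, 1); (0, 0, 0, 0, 0, 3); (1, 0, 0, 0, 0, 0))


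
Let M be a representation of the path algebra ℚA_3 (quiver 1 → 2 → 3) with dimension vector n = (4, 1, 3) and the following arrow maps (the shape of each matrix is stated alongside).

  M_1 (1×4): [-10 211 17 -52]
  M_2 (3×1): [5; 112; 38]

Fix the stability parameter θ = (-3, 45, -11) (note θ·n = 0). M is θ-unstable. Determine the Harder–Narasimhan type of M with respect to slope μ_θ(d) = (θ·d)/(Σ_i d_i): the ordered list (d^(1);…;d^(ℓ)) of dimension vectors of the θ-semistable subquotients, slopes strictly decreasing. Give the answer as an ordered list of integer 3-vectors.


Barcode: M ≅ I[1,1]^3, I[1,3], I[3,3]^2. HN layers by μ_θ (3 steps, strictly decreasing):
  μ^(1)=17; μ^(2)=-3; μ^(3)=-11

((0, 1, 1); (4, 0, 0); (0, 0, 2))


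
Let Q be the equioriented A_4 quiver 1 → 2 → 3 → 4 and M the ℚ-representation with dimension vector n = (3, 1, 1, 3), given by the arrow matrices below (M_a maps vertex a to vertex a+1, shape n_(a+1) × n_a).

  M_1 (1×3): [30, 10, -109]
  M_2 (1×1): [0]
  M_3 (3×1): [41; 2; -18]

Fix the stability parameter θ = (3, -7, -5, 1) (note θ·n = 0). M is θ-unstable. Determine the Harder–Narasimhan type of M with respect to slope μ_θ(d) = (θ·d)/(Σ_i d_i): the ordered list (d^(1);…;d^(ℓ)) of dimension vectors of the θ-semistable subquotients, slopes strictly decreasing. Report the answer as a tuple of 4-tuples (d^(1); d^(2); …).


Interval decomposition of M: I[1,1]^2, I[1,2], I[3,4], I[4,4]^2.
HN type (ℓ=4): μ^(1)=3; μ^(2)=1; μ^(3)=-2; μ^(4)=-5

((2, 0, 0, 0); (0, 0, 0, 3); (1, 1, 0, 0); (0, 0, 1, 0))


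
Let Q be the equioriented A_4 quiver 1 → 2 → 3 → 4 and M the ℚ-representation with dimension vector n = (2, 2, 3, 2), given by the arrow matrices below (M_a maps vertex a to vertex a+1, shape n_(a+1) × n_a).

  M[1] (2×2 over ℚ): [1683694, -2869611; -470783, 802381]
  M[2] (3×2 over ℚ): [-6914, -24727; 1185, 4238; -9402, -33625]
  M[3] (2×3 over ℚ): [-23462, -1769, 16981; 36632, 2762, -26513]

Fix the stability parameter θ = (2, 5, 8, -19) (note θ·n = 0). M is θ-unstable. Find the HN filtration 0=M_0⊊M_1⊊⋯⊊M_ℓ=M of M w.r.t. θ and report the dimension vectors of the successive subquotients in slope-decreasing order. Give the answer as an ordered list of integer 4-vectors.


Interval decomposition of M: I[1,4]^2, I[3,3].
HN type (ℓ=2): μ^(1)=8; μ^(2)=-1

((0, 0, 1, 0); (2, 2, 2, 2))


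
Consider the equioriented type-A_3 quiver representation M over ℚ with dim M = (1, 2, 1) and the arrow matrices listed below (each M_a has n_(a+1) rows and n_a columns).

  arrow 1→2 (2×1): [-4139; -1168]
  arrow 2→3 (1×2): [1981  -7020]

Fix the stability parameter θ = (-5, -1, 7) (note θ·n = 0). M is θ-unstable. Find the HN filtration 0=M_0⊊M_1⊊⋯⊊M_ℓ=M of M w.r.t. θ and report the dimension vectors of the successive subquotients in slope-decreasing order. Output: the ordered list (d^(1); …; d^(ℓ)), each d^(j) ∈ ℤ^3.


Barcode: M ≅ I[1,3], I[2,2]. HN layers by μ_θ (3 steps, strictly decreasing):
  μ^(1)=7; μ^(2)=-1; μ^(3)=-5

((0, 0, 1); (0, 2, 0); (1, 0, 0))


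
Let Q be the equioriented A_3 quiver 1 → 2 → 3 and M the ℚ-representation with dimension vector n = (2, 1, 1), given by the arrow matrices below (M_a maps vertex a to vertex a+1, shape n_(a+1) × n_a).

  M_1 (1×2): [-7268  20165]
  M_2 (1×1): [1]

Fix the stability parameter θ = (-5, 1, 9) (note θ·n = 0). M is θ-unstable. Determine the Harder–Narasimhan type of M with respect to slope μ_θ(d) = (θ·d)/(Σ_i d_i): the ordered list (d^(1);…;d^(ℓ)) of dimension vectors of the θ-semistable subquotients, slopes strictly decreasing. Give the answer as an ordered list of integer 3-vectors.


Via rank(M_{q-1}∘⋯∘M_p): M ≅ I[1,1], I[1,3].
μ_θ-semistable layers: μ^(1)=9; μ^(2)=1; μ^(3)=-5

((0, 0, 1); (0, 1, 0); (2, 0, 0))


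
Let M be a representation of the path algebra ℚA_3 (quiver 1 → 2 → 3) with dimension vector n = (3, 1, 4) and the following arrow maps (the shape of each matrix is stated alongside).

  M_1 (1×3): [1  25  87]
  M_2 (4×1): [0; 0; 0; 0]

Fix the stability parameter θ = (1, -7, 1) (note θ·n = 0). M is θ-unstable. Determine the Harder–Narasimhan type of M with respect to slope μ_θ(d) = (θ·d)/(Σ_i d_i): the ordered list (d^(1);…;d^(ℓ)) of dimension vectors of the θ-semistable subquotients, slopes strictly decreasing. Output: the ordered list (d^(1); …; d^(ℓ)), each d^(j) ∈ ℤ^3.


Via rank(M_{q-1}∘⋯∘M_p): M ≅ I[1,1]^2, I[1,2], I[3,3]^4.
μ_θ-semistable layers: μ^(1)=1; μ^(2)=-3

((2, 0, 4); (1, 1, 0))


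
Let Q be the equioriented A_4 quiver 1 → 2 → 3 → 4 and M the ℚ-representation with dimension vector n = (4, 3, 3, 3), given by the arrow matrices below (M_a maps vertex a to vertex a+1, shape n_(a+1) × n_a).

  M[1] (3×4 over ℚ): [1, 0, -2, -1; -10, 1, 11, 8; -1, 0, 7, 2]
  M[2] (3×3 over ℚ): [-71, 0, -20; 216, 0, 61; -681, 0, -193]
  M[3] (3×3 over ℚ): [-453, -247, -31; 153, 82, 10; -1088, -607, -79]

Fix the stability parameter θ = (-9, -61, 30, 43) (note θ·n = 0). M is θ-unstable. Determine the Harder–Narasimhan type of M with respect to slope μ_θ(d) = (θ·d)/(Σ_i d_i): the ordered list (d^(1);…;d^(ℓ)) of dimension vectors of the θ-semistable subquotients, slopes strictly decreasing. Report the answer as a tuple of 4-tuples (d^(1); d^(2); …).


Barcode: M ≅ I[1,1], I[1,2], I[1,3], I[1,4], I[3,4], I[4,4]. HN layers by μ_θ (4 steps, strictly decreasing):
  μ^(1)=43; μ^(2)=30; μ^(3)=-9; μ^(4)=-35

((0, 0, 0, 3); (0, 0, 3, 0); (1, 0, 0, 0); (3, 3, 0, 0))


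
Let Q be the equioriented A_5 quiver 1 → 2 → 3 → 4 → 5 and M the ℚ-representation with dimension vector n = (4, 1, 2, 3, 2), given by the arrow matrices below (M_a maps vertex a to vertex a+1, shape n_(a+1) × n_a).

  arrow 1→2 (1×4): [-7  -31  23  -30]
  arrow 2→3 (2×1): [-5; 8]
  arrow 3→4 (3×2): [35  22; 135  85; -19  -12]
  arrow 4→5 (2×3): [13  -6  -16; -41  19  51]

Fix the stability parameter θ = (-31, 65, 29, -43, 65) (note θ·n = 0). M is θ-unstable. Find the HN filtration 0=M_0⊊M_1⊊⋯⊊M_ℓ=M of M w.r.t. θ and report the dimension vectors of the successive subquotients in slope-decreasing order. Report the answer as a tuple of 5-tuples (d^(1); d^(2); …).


Via rank(M_{q-1}∘⋯∘M_p): M ≅ I[1,1]^3, I[1,5], I[3,5], I[4,4].
μ_θ-semistable layers: μ^(1)=65; μ^(2)=17; μ^(3)=-7; μ^(4)=-31; μ^(5)=-43

((0, 0, 0, 0, 2); (0, 1, 1, 1, 0); (0, 0, 1, 1, 0); (4, 0, 0, 0, 0); (0, 0, 0, 1, 0))


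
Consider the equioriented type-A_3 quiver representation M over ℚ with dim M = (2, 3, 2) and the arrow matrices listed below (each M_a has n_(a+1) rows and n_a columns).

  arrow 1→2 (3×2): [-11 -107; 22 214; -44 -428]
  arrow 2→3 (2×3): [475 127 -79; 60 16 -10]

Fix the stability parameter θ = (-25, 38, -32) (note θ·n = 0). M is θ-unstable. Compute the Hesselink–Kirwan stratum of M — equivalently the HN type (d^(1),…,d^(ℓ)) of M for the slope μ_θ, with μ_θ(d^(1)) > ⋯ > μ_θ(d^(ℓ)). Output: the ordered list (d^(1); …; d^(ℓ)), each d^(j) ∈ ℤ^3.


Interval decomposition of M: I[1,1], I[1,3], I[2,2], I[2,3].
HN type (ℓ=3): μ^(1)=38; μ^(2)=3; μ^(3)=-25

((0, 1, 0); (0, 2, 2); (2, 0, 0))


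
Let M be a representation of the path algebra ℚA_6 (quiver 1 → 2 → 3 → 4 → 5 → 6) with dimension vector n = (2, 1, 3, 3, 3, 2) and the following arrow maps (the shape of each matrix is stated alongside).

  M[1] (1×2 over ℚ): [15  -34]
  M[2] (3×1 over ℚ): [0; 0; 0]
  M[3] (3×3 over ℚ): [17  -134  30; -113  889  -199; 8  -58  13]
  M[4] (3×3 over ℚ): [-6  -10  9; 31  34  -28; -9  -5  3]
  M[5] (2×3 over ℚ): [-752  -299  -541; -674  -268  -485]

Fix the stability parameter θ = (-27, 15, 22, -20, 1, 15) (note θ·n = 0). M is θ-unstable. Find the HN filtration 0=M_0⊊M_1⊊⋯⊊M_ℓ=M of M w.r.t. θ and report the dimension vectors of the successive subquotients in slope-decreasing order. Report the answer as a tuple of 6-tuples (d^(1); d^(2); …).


Via rank(M_{q-1}∘⋯∘M_p): M ≅ I[1,1], I[1,2], I[3,5], I[3,6]^2.
μ_θ-semistable layers: μ^(1)=15; μ^(2)=1; μ^(3)=-27

((0, 1, 0, 0, 0, 2); (0, 0, 3, 3, 3, 0); (2, 0, 0, 0, 0, 0))


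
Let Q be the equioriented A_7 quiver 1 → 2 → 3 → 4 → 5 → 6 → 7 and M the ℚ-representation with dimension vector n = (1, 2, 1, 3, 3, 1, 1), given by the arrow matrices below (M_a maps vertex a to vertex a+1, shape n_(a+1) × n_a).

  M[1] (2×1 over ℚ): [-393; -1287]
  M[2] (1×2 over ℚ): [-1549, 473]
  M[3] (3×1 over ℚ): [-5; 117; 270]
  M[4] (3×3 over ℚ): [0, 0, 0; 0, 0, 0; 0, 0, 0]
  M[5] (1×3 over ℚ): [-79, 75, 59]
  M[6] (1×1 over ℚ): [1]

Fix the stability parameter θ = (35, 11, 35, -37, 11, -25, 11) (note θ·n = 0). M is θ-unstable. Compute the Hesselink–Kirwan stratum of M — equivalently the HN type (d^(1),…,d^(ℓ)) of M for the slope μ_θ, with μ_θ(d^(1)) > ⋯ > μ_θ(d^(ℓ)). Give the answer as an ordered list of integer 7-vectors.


Via rank(M_{q-1}∘⋯∘M_p): M ≅ I[1,4], I[2,2], I[4,4]^2, I[5,5]^2, I[5,7].
μ_θ-semistable layers: μ^(1)=11; μ^(2)=-7; μ^(3)=-37

((1, 2, 1, 1, 2, 0, 1); (0, 0, 0, 0, 1, 1, 0); (0, 0, 0, 2, 0, 0, 0))


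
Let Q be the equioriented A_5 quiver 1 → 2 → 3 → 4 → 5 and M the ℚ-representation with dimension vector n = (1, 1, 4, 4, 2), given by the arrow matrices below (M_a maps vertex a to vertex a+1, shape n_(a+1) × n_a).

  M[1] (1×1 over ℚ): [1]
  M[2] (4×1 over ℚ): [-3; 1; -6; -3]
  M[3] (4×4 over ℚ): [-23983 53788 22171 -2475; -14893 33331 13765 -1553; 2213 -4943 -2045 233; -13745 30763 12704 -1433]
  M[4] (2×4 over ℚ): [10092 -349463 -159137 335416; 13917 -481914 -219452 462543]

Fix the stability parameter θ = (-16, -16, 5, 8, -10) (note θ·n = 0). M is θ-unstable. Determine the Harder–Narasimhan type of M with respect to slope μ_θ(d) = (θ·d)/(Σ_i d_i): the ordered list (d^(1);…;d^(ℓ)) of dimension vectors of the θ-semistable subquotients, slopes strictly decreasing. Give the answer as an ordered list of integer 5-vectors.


Interval decomposition of M: I[1,5], I[3,3], I[3,4], I[3,5], I[4,4].
HN type (ℓ=4): μ^(1)=8; μ^(2)=5; μ^(3)=1; μ^(4)=-16

((0, 0, 0, 2, 0); (0, 0, 2, 0, 0); (0, 0, 2, 2, 2); (1, 1, 0, 0, 0))


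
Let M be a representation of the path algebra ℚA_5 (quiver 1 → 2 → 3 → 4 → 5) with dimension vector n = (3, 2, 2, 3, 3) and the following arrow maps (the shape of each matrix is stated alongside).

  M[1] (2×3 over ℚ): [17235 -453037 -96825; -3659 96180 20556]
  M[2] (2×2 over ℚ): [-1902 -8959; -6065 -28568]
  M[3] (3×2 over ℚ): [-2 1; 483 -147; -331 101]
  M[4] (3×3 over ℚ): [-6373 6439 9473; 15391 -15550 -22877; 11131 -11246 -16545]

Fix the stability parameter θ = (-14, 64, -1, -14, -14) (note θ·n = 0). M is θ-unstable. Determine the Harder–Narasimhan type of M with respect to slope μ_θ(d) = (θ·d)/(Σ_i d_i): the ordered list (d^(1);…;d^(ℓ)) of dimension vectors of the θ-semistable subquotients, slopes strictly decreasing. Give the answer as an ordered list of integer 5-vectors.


Via rank(M_{q-1}∘⋯∘M_p): M ≅ I[1,1], I[1,5]^2, I[4,4], I[5,5].
μ_θ-semistable layers: μ^(1)=35/4; μ^(2)=-14

((0, 2, 2, 2, 2); (3, 0, 0, 1, 1))


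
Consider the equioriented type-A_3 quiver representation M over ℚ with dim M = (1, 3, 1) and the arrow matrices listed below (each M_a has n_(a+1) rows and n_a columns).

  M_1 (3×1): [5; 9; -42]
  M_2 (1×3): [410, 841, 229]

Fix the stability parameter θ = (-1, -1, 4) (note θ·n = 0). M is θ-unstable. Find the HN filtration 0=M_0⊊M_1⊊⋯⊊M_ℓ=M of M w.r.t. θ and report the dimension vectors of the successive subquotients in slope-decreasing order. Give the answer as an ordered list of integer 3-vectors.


Interval decomposition of M: I[1,3], I[2,2]^2.
HN type (ℓ=2): μ^(1)=4; μ^(2)=-1

((0, 0, 1); (1, 3, 0))


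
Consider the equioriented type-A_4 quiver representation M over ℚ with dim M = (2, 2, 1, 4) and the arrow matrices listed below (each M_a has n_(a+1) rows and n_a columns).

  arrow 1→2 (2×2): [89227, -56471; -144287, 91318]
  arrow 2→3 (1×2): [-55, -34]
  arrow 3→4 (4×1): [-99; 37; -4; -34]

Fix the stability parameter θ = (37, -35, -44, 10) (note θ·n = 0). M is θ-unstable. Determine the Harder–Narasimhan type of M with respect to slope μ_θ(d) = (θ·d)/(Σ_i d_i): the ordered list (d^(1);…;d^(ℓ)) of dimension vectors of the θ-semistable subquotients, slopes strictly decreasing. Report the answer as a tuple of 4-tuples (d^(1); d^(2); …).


Via rank(M_{q-1}∘⋯∘M_p): M ≅ I[1,2], I[1,4], I[4,4]^3.
μ_θ-semistable layers: μ^(1)=10; μ^(2)=1; μ^(3)=-14

((0, 0, 0, 4); (1, 1, 0, 0); (1, 1, 1, 0))


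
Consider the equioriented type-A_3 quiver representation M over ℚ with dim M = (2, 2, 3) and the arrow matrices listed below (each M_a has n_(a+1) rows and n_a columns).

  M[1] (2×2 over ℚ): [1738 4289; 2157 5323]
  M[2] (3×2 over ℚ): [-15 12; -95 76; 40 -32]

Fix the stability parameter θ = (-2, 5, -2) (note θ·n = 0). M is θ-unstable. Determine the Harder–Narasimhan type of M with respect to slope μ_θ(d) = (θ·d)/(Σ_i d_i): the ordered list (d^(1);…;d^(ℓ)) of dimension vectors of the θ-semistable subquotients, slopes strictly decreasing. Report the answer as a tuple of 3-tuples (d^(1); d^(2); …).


Interval decomposition of M: I[1,2], I[1,3], I[3,3]^2.
HN type (ℓ=3): μ^(1)=5; μ^(2)=3/2; μ^(3)=-2

((0, 1, 0); (0, 1, 1); (2, 0, 2))


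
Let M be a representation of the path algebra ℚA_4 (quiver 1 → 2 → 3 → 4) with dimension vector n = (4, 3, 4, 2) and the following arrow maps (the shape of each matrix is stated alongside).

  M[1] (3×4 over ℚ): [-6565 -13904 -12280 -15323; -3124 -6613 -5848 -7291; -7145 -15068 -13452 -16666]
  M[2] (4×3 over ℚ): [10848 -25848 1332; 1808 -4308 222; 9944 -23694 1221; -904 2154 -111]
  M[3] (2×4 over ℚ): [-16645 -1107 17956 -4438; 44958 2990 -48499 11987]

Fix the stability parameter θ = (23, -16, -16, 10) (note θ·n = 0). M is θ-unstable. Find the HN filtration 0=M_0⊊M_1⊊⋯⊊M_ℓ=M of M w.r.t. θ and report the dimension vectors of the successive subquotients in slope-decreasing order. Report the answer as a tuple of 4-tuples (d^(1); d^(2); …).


Barcode: M ≅ I[1,1], I[1,2]^2, I[1,3], I[3,3], I[3,4]^2. HN layers by μ_θ (5 steps, strictly decreasing):
  μ^(1)=23; μ^(2)=10; μ^(3)=7/2; μ^(4)=-3; μ^(5)=-16

((1, 0, 0, 0); (0, 0, 0, 2); (2, 2, 0, 0); (1, 1, 1, 0); (0, 0, 3, 0))


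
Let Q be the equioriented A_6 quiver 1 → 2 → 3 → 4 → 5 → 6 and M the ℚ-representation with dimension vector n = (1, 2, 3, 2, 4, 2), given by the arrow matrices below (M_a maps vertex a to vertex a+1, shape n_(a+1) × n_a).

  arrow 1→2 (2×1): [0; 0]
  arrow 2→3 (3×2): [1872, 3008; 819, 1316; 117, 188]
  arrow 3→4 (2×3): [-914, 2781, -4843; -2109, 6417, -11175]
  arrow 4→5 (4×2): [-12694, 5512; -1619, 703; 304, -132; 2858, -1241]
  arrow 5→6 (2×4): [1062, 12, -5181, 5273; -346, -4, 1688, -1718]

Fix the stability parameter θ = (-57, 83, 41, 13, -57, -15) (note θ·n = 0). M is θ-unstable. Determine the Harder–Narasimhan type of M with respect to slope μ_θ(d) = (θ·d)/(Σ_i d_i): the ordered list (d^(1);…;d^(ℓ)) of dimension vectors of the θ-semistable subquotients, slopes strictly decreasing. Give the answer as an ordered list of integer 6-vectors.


Via rank(M_{q-1}∘⋯∘M_p): M ≅ I[1,1], I[2,2], I[2,3], I[3,5], I[3,6], I[5,5], I[5,6].
μ_θ-semistable layers: μ^(1)=83; μ^(2)=62; μ^(3)=-1; μ^(4)=-9/2; μ^(5)=-15; μ^(6)=-57

((0, 1, 0, 0, 0, 0); (0, 1, 1, 0, 0, 0); (0, 0, 1, 1, 1, 0); (0, 0, 1, 1, 1, 1); (0, 0, 0, 0, 0, 1); (1, 0, 0, 0, 2, 0))


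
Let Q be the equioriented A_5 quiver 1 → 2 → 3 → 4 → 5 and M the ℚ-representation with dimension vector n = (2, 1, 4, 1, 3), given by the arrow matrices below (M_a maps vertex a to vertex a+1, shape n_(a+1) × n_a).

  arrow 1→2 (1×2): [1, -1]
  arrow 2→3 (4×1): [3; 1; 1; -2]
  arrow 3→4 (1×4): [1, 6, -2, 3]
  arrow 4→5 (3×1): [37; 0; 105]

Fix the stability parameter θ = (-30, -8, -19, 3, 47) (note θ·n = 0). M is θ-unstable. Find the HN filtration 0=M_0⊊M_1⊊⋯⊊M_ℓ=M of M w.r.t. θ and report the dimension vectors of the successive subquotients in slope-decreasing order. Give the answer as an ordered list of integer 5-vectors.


Barcode: M ≅ I[1,1], I[1,5], I[3,3]^3, I[5,5]^2. HN layers by μ_θ (5 steps, strictly decreasing):
  μ^(1)=47; μ^(2)=3; μ^(3)=-27/2; μ^(4)=-19; μ^(5)=-30

((0, 0, 0, 0, 3); (0, 0, 0, 1, 0); (0, 1, 1, 0, 0); (0, 0, 3, 0, 0); (2, 0, 0, 0, 0))


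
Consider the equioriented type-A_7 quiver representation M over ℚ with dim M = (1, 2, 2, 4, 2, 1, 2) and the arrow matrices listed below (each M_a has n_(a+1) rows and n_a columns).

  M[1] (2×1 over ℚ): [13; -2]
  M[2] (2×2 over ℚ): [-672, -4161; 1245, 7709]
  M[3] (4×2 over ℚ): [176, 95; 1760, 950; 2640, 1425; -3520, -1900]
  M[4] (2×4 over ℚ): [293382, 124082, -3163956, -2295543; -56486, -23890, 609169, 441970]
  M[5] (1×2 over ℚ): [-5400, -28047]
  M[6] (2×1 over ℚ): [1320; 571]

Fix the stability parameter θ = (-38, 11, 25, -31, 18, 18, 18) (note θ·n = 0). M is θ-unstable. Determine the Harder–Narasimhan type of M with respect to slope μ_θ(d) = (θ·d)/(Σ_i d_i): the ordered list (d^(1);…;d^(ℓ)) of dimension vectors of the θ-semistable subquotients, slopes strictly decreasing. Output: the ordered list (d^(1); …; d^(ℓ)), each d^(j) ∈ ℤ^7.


Via rank(M_{q-1}∘⋯∘M_p): M ≅ I[1,7], I[2,3], I[4,4]^2, I[4,5], I[7,7].
μ_θ-semistable layers: μ^(1)=25; μ^(2)=18; μ^(3)=11; μ^(4)=5/3; μ^(5)=-31; μ^(6)=-38

((0, 0, 1, 0, 0, 0, 0); (0, 0, 0, 0, 2, 1, 2); (0, 1, 0, 0, 0, 0, 0); (0, 1, 1, 1, 0, 0, 0); (0, 0, 0, 3, 0, 0, 0); (1, 0, 0, 0, 0, 0, 0))


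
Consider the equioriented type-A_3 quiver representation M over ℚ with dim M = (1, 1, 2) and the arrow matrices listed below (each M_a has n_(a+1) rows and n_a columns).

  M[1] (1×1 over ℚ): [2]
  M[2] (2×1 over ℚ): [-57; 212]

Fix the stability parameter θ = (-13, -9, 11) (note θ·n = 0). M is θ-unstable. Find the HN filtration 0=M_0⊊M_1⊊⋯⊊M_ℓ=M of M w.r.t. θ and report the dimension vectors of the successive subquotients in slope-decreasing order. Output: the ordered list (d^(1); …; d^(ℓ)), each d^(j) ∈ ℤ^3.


Interval decomposition of M: I[1,3], I[3,3].
HN type (ℓ=3): μ^(1)=11; μ^(2)=-9; μ^(3)=-13

((0, 0, 2); (0, 1, 0); (1, 0, 0))


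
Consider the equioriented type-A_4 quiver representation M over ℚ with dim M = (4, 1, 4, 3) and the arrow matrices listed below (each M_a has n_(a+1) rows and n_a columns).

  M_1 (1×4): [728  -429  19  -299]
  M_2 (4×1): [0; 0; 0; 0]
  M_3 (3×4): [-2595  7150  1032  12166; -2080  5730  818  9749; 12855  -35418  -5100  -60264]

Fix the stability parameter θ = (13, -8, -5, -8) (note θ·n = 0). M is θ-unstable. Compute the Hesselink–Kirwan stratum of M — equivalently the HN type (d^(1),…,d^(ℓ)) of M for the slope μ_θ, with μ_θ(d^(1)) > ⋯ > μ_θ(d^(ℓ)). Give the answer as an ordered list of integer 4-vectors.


Interval decomposition of M: I[1,1]^3, I[1,2], I[3,3]^2, I[3,4]^2, I[4,4].
HN type (ℓ=5): μ^(1)=13; μ^(2)=5/2; μ^(3)=-5; μ^(4)=-13/2; μ^(5)=-8

((3, 0, 0, 0); (1, 1, 0, 0); (0, 0, 2, 0); (0, 0, 2, 2); (0, 0, 0, 1))


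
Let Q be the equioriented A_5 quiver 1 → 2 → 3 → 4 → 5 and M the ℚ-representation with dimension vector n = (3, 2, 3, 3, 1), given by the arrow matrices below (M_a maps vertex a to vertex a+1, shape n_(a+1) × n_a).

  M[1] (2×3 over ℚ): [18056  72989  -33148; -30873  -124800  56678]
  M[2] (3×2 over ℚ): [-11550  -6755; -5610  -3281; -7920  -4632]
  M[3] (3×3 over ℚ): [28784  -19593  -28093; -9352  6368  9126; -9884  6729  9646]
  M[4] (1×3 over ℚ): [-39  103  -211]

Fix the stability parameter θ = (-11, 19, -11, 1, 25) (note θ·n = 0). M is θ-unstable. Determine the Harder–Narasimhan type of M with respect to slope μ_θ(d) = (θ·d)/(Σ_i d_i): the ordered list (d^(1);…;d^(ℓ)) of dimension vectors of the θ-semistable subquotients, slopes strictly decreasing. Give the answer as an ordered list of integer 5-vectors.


Interval decomposition of M: I[1,1], I[1,2], I[1,4], I[3,3], I[3,5], I[4,4].
HN type (ℓ=5): μ^(1)=25; μ^(2)=19; μ^(3)=3; μ^(4)=1; μ^(5)=-11

((0, 0, 0, 0, 1); (0, 1, 0, 0, 0); (0, 1, 1, 1, 0); (0, 0, 0, 2, 0); (3, 0, 2, 0, 0))


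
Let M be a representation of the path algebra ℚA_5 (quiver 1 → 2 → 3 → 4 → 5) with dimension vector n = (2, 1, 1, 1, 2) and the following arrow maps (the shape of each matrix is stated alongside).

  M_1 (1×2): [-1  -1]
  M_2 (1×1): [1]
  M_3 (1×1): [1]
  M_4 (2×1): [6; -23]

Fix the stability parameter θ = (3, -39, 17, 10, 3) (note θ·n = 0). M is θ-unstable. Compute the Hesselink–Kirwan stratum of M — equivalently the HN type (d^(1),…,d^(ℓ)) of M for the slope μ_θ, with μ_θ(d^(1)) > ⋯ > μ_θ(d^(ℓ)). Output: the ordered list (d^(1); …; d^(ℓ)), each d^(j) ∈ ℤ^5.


Via rank(M_{q-1}∘⋯∘M_p): M ≅ I[1,1], I[1,5], I[5,5].
μ_θ-semistable layers: μ^(1)=10; μ^(2)=3; μ^(3)=-18

((0, 0, 1, 1, 1); (1, 0, 0, 0, 1); (1, 1, 0, 0, 0))


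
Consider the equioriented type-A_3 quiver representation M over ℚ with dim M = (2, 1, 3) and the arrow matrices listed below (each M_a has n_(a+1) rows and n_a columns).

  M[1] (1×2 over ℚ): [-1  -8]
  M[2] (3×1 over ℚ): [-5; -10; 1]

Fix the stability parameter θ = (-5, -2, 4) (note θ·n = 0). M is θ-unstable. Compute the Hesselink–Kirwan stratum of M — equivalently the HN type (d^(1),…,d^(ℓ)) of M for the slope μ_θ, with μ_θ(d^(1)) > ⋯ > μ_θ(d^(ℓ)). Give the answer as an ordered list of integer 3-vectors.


Interval decomposition of M: I[1,1], I[1,3], I[3,3]^2.
HN type (ℓ=3): μ^(1)=4; μ^(2)=-2; μ^(3)=-5

((0, 0, 3); (0, 1, 0); (2, 0, 0))


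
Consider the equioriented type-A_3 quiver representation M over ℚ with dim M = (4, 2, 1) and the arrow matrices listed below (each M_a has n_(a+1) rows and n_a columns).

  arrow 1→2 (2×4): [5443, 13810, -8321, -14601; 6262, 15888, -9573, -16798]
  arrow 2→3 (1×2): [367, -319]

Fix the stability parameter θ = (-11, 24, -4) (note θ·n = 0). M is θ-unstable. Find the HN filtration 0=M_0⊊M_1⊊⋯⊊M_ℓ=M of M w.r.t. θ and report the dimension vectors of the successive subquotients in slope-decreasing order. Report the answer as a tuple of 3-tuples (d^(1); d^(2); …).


Barcode: M ≅ I[1,1]^2, I[1,2], I[1,3]. HN layers by μ_θ (3 steps, strictly decreasing):
  μ^(1)=24; μ^(2)=10; μ^(3)=-11

((0, 1, 0); (0, 1, 1); (4, 0, 0))
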